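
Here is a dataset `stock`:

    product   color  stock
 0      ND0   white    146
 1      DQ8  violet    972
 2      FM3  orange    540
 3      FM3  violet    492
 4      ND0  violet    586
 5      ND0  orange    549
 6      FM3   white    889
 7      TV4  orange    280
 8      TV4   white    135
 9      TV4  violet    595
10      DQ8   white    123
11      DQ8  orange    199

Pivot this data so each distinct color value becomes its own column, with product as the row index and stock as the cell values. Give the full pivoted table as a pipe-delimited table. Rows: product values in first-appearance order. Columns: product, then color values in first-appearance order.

| product | white | violet | orange |
| ND0 | 146 | 586 | 549 |
| DQ8 | 123 | 972 | 199 |
| FM3 | 889 | 492 | 540 |
| TV4 | 135 | 595 | 280 |

Columns: product plus the 3 distinct color values (white, violet, orange).
For example, row ND0 column white takes stock=146 from the long row (ND0, white).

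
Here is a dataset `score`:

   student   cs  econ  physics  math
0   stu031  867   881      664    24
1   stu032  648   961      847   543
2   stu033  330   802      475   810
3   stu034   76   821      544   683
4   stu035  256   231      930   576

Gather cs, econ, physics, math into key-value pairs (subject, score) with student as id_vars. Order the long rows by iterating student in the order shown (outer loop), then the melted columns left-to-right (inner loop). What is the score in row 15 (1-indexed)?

20 rows total (5 × 4). Row 15: index ⌊(15-1)/4⌋ = 3 into student → stu034; (15-1) mod 4 = 2 into the melted columns → physics.
So row 15 is (stu034, physics, 544); score = 544.

544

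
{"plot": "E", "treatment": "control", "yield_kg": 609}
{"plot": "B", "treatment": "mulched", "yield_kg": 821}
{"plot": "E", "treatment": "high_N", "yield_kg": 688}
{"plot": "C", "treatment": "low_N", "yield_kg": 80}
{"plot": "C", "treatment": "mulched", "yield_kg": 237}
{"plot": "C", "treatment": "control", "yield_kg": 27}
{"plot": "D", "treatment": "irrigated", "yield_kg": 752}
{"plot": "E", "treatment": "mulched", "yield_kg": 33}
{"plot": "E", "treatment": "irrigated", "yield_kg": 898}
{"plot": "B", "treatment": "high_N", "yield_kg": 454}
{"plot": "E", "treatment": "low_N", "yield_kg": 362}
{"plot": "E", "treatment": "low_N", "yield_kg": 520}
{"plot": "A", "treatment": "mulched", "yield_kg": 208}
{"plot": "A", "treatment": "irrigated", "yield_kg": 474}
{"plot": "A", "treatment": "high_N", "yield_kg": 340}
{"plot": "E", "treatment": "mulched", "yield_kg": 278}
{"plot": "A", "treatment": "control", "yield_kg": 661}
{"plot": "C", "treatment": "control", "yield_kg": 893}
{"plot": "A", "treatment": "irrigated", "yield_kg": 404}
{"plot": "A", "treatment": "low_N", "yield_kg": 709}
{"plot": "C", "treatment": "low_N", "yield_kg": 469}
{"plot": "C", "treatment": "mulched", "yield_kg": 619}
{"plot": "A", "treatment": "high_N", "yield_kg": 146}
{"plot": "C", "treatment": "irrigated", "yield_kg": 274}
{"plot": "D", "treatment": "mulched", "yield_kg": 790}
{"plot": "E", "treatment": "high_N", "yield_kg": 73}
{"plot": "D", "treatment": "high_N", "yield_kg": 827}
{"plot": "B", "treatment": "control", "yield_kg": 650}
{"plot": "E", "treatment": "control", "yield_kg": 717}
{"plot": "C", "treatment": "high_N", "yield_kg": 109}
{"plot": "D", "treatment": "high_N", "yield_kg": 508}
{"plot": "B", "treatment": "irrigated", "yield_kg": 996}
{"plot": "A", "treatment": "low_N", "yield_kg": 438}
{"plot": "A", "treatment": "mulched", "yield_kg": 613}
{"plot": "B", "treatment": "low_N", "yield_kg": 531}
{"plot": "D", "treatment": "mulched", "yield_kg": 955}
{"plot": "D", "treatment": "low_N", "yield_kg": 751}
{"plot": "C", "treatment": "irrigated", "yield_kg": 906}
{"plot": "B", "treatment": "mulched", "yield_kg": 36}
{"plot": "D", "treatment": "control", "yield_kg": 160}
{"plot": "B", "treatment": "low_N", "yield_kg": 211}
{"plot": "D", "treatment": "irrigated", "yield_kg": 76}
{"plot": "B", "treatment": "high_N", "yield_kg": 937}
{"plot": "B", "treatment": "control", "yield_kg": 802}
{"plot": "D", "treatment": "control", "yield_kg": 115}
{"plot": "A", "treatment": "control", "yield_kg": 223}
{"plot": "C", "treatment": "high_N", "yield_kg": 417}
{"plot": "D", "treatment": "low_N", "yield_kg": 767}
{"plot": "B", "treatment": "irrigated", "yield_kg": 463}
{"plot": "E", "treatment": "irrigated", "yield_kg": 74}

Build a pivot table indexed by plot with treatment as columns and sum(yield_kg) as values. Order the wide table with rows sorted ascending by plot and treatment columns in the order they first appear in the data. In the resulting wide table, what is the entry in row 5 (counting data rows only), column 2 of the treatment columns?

With rows sorted ascending by plot, row 5 is plot=E. treatment columns in first-appearance order: control, mulched, high_N, low_N, irrigated; column 2 is mulched.
Long rows with plot=E, treatment=mulched: 33 + 278 = 311.

311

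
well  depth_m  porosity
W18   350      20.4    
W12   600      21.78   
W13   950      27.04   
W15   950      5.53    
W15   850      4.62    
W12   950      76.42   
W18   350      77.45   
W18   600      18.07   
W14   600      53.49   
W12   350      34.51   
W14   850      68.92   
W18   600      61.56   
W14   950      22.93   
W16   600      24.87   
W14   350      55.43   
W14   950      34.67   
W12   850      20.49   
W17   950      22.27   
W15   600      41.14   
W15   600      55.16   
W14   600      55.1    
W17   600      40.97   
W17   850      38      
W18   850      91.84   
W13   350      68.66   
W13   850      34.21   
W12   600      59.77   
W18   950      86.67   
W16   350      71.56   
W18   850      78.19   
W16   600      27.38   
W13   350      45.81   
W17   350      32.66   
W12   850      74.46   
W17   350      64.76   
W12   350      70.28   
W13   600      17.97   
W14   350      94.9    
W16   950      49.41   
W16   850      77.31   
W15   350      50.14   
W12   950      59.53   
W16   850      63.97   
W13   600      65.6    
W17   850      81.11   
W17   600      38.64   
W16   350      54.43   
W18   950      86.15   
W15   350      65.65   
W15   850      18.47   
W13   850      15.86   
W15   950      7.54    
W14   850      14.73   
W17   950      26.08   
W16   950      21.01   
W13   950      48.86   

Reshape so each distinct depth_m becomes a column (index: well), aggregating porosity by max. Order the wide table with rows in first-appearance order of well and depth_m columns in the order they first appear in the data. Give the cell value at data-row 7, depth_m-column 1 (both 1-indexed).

64.76

With rows in first-appearance order of well, row 7 is well=W17. depth_m columns in first-appearance order: 350, 600, 950, 850; column 1 is 350.
Long rows with well=W17, depth_m=350: max(32.66, 64.76) = 64.76.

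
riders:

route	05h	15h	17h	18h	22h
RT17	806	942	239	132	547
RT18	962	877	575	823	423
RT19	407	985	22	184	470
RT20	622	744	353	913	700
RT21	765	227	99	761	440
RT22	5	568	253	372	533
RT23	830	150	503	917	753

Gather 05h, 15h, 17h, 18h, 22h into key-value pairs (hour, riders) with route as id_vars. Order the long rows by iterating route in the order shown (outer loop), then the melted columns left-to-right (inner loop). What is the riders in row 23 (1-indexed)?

35 rows total (7 × 5). Row 23: index ⌊(23-1)/5⌋ = 4 into route → RT21; (23-1) mod 5 = 2 into the melted columns → 17h.
So row 23 is (RT21, 17h, 99); riders = 99.

99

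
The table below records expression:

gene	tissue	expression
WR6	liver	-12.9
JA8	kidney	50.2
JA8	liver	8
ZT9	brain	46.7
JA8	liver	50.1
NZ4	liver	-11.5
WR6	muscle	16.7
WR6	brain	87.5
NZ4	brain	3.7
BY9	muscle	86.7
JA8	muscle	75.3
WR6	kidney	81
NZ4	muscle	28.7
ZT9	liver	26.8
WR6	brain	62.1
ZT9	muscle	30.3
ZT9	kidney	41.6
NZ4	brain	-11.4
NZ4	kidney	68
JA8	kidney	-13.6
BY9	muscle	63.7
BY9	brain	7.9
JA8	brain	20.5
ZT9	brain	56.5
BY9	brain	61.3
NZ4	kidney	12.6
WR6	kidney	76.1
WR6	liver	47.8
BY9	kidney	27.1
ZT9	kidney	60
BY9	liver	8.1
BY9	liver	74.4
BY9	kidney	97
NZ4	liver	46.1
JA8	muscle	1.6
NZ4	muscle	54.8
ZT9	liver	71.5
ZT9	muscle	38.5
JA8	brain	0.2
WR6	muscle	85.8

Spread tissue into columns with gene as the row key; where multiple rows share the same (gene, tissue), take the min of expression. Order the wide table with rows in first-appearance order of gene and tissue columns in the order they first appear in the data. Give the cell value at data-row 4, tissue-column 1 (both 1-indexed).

With rows in first-appearance order of gene, row 4 is gene=NZ4. tissue columns in first-appearance order: liver, kidney, brain, muscle; column 1 is liver.
Long rows with gene=NZ4, tissue=liver: min(-11.5, 46.1) = -11.5.

-11.5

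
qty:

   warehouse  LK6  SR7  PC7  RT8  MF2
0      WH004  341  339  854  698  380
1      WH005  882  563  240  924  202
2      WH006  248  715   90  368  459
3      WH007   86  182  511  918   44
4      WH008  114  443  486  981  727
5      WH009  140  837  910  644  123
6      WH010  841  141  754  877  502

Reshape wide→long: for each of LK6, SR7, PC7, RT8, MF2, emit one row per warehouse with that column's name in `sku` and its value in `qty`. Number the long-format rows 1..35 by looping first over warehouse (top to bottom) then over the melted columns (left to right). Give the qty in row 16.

35 rows total (7 × 5). Row 16: index ⌊(16-1)/5⌋ = 3 into warehouse → WH007; (16-1) mod 5 = 0 into the melted columns → LK6.
So row 16 is (WH007, LK6, 86); qty = 86.

86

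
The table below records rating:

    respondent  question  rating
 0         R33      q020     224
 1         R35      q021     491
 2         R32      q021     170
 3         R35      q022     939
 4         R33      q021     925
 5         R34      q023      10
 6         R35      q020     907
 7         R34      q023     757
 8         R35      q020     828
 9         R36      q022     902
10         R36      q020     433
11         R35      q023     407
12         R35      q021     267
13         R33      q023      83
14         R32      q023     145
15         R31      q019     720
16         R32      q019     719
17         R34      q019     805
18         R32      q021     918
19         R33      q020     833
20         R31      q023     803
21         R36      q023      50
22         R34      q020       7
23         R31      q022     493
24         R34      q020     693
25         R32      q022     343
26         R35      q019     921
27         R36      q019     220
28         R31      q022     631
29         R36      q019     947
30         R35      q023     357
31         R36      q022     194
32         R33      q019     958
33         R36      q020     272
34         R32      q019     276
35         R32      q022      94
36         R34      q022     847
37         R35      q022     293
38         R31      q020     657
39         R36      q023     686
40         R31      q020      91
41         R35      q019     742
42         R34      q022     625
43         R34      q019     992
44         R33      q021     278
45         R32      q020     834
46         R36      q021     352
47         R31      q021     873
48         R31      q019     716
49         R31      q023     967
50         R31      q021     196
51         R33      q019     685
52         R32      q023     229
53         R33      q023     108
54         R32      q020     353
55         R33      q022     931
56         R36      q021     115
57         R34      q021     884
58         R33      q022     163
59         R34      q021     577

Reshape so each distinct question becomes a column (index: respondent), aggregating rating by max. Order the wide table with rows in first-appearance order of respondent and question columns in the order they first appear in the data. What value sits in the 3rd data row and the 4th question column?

With rows in first-appearance order of respondent, row 3 is respondent=R32. question columns in first-appearance order: q020, q021, q022, q023, q019; column 4 is q023.
Long rows with respondent=R32, question=q023: max(145, 229) = 229.

229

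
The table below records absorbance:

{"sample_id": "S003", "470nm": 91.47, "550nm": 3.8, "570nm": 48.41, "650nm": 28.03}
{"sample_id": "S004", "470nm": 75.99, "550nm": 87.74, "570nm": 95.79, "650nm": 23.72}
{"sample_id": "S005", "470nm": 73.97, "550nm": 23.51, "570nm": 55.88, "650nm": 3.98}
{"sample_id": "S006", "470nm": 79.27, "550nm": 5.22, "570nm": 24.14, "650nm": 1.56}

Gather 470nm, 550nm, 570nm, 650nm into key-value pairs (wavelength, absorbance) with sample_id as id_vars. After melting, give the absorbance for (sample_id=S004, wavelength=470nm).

Unpivoting turns each (sample_id, wide-column) pair into one long row.
The wide cell at row S004, column 470nm holds 75.99, so the long row (S004, 470nm) has absorbance=75.99.

75.99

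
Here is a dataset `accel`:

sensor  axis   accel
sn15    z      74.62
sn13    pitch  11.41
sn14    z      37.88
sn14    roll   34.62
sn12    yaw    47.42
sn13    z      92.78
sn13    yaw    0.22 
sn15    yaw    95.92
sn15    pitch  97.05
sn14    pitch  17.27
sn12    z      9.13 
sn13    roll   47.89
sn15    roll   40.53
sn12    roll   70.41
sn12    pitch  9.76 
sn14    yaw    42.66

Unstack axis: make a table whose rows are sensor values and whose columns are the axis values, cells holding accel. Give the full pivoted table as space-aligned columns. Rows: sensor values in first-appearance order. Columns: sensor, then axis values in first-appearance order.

Columns: sensor plus the 4 distinct axis values (z, pitch, roll, yaw).
For example, row sn15 column z takes accel=74.62 from the long row (sn15, z).

sensor  z      pitch  roll   yaw  
sn15    74.62  97.05  40.53  95.92
sn13    92.78  11.41  47.89  0.22 
sn14    37.88  17.27  34.62  42.66
sn12    9.13   9.76   70.41  47.42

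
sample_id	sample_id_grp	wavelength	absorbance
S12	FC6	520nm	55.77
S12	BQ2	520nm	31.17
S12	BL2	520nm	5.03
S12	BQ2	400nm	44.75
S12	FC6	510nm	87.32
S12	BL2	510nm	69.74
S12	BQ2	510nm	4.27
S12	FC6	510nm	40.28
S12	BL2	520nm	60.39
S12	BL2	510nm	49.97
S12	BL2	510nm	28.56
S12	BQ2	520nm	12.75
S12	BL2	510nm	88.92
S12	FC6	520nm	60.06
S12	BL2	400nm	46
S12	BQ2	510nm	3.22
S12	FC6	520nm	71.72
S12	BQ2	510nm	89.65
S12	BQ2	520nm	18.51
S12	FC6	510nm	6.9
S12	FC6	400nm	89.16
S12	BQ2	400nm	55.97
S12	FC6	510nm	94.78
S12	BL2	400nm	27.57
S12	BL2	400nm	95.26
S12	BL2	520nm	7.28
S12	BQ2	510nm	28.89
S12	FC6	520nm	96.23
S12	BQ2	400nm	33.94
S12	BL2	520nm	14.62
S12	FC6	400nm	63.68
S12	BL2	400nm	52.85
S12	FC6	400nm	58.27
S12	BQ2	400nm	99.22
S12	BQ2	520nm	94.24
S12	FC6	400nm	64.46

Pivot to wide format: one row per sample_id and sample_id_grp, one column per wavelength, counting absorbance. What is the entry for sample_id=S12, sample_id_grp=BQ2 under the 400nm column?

4

Rows with sample_id=S12, sample_id_grp=BQ2 and wavelength=400nm: absorbance values are 44.75, 55.97, 33.94, 99.22.
4 rows match — count = 4.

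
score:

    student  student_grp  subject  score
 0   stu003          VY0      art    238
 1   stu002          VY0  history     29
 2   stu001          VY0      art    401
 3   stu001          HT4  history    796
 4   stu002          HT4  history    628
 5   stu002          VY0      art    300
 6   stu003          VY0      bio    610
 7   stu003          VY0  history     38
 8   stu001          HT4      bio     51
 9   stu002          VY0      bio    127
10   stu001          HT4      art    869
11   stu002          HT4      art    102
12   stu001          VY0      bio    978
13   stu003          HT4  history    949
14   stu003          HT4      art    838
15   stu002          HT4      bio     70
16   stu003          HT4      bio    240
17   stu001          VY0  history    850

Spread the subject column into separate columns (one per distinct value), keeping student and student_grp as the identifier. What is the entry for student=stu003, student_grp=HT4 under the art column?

Wide layout: rows indexed by student and student_grp, columns are the 3 distinct subject values (art, history, bio).
Cell (student=stu003, student_grp=HT4, subject=art) draws from the long row where student=stu003, student_grp=HT4 and subject=art, which has score=838.

838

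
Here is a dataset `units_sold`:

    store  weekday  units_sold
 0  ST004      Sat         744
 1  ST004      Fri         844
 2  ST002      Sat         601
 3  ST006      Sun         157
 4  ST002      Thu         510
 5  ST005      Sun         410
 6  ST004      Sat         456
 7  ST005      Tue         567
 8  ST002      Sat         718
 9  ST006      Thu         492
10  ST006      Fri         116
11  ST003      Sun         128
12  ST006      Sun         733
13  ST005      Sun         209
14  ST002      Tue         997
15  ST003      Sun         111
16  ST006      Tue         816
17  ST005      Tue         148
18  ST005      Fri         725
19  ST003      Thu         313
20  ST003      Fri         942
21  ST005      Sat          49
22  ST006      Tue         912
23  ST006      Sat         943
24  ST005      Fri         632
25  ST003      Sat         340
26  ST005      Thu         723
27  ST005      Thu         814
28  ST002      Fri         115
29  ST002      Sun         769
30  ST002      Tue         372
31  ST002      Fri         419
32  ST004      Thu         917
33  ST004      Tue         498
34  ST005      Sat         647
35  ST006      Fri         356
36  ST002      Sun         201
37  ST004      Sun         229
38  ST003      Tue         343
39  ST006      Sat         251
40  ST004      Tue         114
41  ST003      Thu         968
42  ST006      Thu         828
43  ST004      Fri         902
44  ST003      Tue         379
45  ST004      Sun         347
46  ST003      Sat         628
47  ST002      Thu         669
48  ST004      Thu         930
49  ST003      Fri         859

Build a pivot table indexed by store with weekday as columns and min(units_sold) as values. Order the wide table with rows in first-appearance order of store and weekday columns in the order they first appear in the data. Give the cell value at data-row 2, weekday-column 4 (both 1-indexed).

510

With rows in first-appearance order of store, row 2 is store=ST002. weekday columns in first-appearance order: Sat, Fri, Sun, Thu, Tue; column 4 is Thu.
Long rows with store=ST002, weekday=Thu: min(510, 669) = 510.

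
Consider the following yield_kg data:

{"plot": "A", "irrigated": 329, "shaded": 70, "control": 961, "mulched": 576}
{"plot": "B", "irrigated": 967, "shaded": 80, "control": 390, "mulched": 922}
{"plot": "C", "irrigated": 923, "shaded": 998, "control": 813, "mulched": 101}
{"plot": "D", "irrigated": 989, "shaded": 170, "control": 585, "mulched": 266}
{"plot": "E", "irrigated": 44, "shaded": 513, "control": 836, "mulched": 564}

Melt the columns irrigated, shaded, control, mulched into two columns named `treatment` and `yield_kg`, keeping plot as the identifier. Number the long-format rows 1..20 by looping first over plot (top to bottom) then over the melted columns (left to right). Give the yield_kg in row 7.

390

20 rows total (5 × 4). Row 7: index ⌊(7-1)/4⌋ = 1 into plot → B; (7-1) mod 4 = 2 into the melted columns → control.
So row 7 is (B, control, 390); yield_kg = 390.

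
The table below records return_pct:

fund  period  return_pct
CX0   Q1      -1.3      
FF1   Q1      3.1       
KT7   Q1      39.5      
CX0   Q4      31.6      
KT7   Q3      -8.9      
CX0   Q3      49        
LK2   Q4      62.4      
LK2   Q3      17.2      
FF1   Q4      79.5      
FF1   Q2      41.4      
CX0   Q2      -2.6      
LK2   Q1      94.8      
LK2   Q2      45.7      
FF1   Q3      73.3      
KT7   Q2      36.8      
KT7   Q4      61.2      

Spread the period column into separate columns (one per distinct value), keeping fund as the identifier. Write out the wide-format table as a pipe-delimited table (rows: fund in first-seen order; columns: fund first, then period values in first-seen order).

Columns: fund plus the 4 distinct period values (Q1, Q4, Q3, Q2).
For example, row CX0 column Q1 takes return_pct=-1.3 from the long row (CX0, Q1).

| fund | Q1 | Q4 | Q3 | Q2 |
| CX0 | -1.3 | 31.6 | 49 | -2.6 |
| FF1 | 3.1 | 79.5 | 73.3 | 41.4 |
| KT7 | 39.5 | 61.2 | -8.9 | 36.8 |
| LK2 | 94.8 | 62.4 | 17.2 | 45.7 |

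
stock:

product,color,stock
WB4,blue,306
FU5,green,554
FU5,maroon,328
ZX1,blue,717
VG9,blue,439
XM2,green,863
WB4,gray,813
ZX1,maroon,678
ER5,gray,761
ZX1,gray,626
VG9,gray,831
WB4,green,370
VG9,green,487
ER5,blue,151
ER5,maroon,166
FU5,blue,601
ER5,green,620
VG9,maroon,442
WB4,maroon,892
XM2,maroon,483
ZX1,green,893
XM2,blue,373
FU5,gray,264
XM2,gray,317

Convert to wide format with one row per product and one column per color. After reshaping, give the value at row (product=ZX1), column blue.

717

Wide layout: rows indexed by product, columns are the 4 distinct color values (blue, green, maroon, gray).
Cell (product=ZX1, color=blue) draws from the long row where product=ZX1 and color=blue, which has stock=717.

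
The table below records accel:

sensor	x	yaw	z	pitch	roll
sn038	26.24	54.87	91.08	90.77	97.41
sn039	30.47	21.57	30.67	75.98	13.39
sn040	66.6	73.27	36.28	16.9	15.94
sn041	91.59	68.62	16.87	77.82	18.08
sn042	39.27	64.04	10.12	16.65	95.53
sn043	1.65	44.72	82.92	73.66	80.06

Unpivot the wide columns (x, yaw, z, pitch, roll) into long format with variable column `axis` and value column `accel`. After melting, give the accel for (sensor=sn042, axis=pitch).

Unpivoting turns each (sensor, wide-column) pair into one long row.
The wide cell at row sn042, column pitch holds 16.65, so the long row (sn042, pitch) has accel=16.65.

16.65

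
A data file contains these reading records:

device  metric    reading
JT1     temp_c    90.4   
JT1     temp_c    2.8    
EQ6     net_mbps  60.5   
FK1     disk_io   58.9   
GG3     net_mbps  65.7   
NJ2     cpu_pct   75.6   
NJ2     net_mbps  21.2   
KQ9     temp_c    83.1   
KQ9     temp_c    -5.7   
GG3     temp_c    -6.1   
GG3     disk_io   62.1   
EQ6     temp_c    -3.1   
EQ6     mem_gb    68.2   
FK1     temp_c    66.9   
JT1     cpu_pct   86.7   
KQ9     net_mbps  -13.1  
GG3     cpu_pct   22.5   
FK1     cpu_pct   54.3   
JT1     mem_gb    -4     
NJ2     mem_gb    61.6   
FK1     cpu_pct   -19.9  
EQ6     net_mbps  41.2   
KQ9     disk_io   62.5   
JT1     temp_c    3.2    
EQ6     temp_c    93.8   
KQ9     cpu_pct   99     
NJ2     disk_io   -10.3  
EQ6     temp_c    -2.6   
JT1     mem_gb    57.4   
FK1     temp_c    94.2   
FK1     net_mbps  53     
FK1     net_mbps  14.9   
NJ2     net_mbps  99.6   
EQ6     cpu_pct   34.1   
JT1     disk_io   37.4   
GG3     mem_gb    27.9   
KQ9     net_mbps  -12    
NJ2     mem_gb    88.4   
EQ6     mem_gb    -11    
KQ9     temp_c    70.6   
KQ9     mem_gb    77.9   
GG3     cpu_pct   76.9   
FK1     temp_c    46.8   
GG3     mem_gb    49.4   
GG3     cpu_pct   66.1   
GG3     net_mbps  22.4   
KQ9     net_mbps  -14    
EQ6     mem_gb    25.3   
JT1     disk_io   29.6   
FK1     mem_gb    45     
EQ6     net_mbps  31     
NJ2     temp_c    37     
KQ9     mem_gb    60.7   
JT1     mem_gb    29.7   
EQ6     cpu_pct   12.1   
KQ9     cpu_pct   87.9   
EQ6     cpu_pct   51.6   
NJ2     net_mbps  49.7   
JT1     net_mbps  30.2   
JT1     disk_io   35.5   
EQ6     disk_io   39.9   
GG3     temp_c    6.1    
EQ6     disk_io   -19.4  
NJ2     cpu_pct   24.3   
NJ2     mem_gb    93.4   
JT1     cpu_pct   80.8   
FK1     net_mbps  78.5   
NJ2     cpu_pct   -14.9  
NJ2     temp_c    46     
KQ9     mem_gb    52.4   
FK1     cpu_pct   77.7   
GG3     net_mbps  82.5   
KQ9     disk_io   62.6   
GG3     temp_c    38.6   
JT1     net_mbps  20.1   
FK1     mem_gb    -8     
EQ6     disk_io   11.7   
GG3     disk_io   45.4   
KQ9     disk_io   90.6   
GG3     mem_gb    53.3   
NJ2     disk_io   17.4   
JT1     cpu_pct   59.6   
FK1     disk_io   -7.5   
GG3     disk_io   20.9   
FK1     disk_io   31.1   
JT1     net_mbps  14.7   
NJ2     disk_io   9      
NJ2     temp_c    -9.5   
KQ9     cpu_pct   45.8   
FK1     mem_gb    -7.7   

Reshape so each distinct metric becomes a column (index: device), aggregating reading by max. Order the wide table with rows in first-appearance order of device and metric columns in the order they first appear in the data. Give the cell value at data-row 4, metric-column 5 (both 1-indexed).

53.3

With rows in first-appearance order of device, row 4 is device=GG3. metric columns in first-appearance order: temp_c, net_mbps, disk_io, cpu_pct, mem_gb; column 5 is mem_gb.
Long rows with device=GG3, metric=mem_gb: max(27.9, 49.4, 53.3) = 53.3.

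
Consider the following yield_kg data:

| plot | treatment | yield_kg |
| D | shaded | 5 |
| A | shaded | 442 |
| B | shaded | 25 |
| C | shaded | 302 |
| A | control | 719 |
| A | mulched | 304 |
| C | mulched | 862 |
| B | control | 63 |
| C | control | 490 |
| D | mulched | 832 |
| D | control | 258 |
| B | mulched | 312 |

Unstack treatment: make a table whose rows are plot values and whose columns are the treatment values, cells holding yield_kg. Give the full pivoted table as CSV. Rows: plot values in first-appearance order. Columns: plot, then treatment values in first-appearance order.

Columns: plot plus the 3 distinct treatment values (shaded, control, mulched).
For example, row D column shaded takes yield_kg=5 from the long row (D, shaded).

plot,shaded,control,mulched
D,5,258,832
A,442,719,304
B,25,63,312
C,302,490,862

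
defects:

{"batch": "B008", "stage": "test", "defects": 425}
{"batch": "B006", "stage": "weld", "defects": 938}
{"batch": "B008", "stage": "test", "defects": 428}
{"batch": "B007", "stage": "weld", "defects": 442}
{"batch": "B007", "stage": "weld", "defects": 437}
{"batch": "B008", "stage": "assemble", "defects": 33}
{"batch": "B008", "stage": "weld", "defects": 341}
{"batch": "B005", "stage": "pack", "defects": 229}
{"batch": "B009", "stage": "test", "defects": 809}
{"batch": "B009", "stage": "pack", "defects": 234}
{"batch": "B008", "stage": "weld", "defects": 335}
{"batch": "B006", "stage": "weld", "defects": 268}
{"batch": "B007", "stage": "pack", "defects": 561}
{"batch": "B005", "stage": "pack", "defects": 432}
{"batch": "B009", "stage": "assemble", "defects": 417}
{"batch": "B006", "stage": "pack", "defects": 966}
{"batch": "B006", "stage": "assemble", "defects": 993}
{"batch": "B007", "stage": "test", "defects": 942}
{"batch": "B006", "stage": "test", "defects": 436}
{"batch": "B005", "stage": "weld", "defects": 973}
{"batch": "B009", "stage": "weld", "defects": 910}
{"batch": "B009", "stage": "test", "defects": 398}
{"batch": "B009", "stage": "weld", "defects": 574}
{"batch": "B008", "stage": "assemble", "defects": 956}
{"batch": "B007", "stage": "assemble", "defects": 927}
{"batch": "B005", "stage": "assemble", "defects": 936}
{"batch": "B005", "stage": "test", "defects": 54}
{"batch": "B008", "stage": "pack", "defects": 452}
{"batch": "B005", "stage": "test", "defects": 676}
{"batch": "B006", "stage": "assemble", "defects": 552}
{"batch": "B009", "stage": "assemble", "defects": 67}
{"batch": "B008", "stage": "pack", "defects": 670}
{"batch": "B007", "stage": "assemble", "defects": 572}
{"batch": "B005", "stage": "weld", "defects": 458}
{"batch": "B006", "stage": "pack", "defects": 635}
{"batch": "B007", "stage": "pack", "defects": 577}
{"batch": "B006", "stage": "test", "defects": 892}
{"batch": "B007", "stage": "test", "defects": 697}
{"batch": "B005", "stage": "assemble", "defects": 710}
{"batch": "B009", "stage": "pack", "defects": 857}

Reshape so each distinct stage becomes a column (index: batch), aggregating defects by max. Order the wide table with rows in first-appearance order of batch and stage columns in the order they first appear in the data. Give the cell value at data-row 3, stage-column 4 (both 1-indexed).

With rows in first-appearance order of batch, row 3 is batch=B007. stage columns in first-appearance order: test, weld, assemble, pack; column 4 is pack.
Long rows with batch=B007, stage=pack: max(561, 577) = 577.

577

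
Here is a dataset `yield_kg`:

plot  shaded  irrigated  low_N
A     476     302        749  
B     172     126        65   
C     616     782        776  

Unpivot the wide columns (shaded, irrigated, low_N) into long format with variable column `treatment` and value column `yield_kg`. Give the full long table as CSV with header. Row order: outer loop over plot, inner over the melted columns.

plot,treatment,yield_kg
A,shaded,476
A,irrigated,302
A,low_N,749
B,shaded,172
B,irrigated,126
B,low_N,65
C,shaded,616
C,irrigated,782
C,low_N,776

Each (plot, column) pair becomes one row: 3 × 3 = 9 rows.
For example, (A, shaded) → yield_kg=476.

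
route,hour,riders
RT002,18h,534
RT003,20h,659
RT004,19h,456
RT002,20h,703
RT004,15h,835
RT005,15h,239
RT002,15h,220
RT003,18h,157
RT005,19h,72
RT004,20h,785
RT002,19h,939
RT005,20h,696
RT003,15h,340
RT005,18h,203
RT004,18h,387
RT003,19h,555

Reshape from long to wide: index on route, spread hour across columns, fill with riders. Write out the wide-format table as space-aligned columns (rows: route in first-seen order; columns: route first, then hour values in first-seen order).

route  18h  20h  19h  15h
RT002  534  703  939  220
RT003  157  659  555  340
RT004  387  785  456  835
RT005  203  696  72   239

Columns: route plus the 4 distinct hour values (18h, 20h, 19h, 15h).
For example, row RT002 column 18h takes riders=534 from the long row (RT002, 18h).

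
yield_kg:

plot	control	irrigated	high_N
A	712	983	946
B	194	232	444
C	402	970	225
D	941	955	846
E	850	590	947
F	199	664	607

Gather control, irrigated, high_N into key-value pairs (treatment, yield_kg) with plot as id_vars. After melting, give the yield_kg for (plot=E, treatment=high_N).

947

Unpivoting turns each (plot, wide-column) pair into one long row.
The wide cell at row E, column high_N holds 947, so the long row (E, high_N) has yield_kg=947.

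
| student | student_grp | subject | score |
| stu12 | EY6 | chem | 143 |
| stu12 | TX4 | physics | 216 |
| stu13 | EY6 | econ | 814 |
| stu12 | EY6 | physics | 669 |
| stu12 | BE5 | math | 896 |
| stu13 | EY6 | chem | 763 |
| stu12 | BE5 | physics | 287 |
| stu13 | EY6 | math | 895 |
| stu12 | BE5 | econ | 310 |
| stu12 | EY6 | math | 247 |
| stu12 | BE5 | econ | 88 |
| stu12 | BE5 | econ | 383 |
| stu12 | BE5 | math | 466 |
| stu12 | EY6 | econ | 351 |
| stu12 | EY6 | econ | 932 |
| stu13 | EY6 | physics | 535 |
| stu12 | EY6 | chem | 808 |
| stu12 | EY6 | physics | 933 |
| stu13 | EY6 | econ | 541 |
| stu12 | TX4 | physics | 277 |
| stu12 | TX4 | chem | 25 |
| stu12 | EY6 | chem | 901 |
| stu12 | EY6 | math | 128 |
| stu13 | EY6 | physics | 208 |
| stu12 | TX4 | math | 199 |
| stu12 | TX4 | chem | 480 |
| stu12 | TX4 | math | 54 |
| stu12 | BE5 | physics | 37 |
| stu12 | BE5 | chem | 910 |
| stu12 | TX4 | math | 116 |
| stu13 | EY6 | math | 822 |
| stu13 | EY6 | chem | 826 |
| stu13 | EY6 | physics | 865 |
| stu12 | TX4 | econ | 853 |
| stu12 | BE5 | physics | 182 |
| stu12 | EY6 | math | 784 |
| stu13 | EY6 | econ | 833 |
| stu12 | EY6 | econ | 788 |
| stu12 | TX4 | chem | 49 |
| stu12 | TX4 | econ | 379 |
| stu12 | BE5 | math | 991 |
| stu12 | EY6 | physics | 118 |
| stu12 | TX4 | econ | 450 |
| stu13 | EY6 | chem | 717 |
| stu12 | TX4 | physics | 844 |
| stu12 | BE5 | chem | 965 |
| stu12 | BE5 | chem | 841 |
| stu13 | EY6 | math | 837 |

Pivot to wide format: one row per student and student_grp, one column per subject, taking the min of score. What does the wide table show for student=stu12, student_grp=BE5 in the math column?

466

Rows with student=stu12, student_grp=BE5 and subject=math: score values are 896, 466, 991.
min(896, 466, 991) = 466.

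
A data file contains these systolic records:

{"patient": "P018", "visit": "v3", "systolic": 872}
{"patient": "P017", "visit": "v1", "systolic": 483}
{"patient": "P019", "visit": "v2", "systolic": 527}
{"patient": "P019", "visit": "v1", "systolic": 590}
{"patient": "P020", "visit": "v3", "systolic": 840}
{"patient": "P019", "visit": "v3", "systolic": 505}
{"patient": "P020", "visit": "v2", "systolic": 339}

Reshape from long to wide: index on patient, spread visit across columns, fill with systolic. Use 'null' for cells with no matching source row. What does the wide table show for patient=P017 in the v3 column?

null

No long-format row has patient=P017 and visit=v3, so the cell is null.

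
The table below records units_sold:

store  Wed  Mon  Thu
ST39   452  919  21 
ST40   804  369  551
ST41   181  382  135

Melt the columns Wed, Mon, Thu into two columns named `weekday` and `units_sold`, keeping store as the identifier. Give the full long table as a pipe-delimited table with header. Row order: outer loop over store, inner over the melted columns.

Each (store, column) pair becomes one row: 3 × 3 = 9 rows.
For example, (ST39, Wed) → units_sold=452.

| store | weekday | units_sold |
| ST39 | Wed | 452 |
| ST39 | Mon | 919 |
| ST39 | Thu | 21 |
| ST40 | Wed | 804 |
| ST40 | Mon | 369 |
| ST40 | Thu | 551 |
| ST41 | Wed | 181 |
| ST41 | Mon | 382 |
| ST41 | Thu | 135 |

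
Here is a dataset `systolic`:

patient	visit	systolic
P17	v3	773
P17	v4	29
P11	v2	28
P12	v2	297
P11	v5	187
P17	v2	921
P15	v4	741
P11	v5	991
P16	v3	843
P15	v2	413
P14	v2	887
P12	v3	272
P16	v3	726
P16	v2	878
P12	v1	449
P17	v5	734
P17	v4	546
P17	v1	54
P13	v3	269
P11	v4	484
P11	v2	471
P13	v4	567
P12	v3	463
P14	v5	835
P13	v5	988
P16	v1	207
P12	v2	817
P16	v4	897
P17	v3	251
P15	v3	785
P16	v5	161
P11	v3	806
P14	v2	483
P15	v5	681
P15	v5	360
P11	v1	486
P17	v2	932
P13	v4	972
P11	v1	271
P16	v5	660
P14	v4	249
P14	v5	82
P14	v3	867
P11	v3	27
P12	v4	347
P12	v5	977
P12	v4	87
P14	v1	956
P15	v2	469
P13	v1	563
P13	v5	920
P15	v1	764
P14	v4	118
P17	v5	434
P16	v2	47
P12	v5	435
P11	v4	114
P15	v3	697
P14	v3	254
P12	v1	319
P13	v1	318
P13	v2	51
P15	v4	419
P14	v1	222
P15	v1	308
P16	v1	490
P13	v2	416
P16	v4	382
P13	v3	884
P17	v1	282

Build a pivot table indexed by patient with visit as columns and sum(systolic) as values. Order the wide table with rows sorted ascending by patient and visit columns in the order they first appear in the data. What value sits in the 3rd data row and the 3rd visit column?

With rows sorted ascending by patient, row 3 is patient=P13. visit columns in first-appearance order: v3, v4, v2, v5, v1; column 3 is v2.
Long rows with patient=P13, visit=v2: 51 + 416 = 467.

467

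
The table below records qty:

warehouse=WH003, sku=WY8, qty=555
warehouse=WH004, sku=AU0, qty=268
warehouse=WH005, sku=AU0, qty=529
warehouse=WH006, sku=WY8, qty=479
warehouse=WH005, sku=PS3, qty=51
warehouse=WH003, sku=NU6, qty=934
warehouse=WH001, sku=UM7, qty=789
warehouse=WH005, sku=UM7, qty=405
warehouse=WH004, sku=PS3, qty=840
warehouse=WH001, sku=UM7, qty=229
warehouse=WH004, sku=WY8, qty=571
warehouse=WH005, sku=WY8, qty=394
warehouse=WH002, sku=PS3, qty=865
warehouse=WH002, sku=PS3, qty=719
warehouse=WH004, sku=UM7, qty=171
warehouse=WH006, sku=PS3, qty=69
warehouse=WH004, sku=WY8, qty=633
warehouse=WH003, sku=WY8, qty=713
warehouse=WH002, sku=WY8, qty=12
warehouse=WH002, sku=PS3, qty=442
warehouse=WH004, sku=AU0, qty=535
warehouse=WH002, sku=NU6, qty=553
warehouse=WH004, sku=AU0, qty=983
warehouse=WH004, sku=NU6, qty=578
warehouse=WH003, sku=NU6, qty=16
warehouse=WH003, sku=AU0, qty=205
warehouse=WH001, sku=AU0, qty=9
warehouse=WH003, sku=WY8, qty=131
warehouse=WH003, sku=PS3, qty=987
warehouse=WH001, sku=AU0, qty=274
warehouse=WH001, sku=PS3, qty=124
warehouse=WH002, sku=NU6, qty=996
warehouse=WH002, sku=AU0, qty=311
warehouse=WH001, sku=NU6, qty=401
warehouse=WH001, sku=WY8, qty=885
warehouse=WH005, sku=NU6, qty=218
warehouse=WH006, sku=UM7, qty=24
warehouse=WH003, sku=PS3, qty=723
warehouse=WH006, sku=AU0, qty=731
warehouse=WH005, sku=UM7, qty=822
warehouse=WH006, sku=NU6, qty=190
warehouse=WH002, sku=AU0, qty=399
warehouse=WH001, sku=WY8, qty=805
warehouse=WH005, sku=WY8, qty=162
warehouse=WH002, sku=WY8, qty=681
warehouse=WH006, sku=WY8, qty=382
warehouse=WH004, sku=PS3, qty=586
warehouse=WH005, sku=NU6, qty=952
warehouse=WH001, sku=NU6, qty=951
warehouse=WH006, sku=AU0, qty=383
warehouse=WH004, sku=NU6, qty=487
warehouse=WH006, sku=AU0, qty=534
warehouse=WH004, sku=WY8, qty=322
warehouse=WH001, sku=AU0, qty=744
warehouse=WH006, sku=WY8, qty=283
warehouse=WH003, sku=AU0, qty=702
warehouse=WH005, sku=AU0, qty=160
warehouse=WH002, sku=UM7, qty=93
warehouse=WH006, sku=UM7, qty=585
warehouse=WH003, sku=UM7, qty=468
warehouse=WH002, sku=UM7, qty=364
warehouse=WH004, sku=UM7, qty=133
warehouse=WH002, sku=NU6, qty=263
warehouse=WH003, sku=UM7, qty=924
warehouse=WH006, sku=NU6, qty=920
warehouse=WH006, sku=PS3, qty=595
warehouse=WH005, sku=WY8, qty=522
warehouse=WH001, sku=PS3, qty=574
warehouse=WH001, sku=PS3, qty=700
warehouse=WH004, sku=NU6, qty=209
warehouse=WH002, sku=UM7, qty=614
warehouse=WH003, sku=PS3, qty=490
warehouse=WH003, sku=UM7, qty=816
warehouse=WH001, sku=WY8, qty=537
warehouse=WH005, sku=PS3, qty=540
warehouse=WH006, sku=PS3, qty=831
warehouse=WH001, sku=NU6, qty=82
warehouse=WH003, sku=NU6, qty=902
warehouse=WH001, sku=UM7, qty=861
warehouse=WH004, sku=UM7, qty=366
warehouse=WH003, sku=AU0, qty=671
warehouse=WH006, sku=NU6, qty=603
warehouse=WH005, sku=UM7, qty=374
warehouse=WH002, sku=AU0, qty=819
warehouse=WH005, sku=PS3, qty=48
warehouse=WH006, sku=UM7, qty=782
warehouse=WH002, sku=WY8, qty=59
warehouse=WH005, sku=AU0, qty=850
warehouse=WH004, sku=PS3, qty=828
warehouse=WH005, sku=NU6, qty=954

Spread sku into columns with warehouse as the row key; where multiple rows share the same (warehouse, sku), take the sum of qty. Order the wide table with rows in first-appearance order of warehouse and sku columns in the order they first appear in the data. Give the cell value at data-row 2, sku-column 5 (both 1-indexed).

670

With rows in first-appearance order of warehouse, row 2 is warehouse=WH004. sku columns in first-appearance order: WY8, AU0, PS3, NU6, UM7; column 5 is UM7.
Long rows with warehouse=WH004, sku=UM7: 171 + 133 + 366 = 670.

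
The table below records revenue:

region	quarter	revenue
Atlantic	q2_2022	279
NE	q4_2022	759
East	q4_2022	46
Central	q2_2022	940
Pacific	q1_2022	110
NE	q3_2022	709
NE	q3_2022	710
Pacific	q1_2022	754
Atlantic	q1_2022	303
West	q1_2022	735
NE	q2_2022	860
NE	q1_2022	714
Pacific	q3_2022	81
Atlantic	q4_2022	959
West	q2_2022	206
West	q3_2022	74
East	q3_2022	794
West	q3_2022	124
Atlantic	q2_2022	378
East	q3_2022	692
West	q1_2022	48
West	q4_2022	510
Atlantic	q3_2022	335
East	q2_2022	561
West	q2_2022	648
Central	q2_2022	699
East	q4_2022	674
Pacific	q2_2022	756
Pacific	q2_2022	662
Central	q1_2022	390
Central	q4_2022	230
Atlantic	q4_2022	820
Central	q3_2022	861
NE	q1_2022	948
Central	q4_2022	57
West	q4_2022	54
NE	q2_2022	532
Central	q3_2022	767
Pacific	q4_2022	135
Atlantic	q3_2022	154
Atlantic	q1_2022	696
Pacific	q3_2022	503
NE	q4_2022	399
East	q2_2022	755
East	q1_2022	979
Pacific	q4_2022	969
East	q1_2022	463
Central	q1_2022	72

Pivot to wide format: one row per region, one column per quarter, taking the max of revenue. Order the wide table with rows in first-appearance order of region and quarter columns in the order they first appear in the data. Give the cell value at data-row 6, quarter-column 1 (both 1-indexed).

648

With rows in first-appearance order of region, row 6 is region=West. quarter columns in first-appearance order: q2_2022, q4_2022, q1_2022, q3_2022; column 1 is q2_2022.
Long rows with region=West, quarter=q2_2022: max(206, 648) = 648.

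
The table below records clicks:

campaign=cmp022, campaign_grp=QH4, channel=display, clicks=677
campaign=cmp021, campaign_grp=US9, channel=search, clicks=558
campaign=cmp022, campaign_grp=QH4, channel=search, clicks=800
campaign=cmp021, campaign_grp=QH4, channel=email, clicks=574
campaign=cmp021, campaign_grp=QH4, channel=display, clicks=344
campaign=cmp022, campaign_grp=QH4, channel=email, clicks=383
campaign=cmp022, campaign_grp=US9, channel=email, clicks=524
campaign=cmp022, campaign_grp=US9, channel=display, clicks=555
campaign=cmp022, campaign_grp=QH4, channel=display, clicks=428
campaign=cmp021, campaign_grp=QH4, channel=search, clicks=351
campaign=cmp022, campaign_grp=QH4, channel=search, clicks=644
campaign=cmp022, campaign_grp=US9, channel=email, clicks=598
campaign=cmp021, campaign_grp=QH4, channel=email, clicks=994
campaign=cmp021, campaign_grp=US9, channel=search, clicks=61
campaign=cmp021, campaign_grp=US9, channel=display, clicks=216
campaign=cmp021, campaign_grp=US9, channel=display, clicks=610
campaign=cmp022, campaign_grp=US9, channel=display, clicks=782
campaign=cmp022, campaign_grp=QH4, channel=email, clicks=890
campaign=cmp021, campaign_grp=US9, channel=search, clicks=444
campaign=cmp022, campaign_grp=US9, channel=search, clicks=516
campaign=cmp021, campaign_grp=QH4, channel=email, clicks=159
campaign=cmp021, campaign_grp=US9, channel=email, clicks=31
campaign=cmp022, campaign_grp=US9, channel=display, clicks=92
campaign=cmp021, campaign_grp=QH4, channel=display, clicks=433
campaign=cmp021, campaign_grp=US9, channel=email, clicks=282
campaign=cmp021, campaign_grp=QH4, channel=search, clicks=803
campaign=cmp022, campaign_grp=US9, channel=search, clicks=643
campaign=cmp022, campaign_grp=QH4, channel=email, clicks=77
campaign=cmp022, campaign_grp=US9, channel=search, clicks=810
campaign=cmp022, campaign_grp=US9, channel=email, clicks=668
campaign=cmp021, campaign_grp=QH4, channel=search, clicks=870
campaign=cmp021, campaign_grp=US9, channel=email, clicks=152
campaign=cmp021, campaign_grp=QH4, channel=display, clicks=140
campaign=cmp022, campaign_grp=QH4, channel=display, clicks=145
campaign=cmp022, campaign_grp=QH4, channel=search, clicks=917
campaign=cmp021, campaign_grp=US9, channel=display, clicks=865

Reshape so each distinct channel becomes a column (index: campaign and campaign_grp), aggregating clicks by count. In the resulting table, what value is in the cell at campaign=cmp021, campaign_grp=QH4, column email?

Rows with campaign=cmp021, campaign_grp=QH4 and channel=email: clicks values are 574, 994, 159.
3 rows match — count = 3.

3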